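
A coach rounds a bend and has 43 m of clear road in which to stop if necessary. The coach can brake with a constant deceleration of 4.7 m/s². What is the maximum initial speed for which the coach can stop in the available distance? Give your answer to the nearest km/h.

Maximum speed ≈ 72 km/h

v²/(2a) = d ⇒ v = √(2 × 4.700 × 43) = √404.20 = 20.1047 m/s.
20.1047 m/s × 3.6 = 72.377 km/h.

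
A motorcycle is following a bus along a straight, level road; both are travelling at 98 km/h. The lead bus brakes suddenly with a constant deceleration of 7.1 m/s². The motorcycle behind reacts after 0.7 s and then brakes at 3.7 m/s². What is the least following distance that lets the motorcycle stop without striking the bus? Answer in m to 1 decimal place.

Minimum gap ≈ 67.0 m

98 km/h ÷ 3.6 = 27.2222 m/s.
Leader travels v²/(2a_L) = 741.048 / 14.200 = 52.186 m before stopping.
Follower covers v·t_r = 27.2222 × 0.7 = 19.056 m while reacting, then v²/(2a_F) = 741.048 / 7.400 = 100.142 m while braking, for a total of 19.056 + 100.142 = 119.198 m.
Since a_F ≤ a_L and the follower starts braking later, the follower is never slower than the leader, so the closest approach is when both have stopped.
Minimum gap = 119.198 − 52.186 = 67.012 m.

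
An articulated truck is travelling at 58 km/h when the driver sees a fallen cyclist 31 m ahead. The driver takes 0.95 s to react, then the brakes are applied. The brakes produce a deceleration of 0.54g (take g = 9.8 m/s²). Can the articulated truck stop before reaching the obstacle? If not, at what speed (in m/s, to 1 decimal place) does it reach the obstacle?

No — it strikes the obstacle at 9.7 m/s

58 km/h ÷ 3.6 = 16.1111 m/s.
a = 0.54 × 9.8 = 5.292 m/s².
Reaction distance = 16.1111 × 0.95 = 15.306 m.
Braking distance needed to stop: v²/(2a) = 259.568 / 10.584 = 24.525 m, so total needed = 15.306 + 24.525 = 39.831 m > 31 m — it cannot stop.
Distance remaining when braking begins: 31 − 15.306 = 15.694 m.
v² = v₀² − 2a·d = 259.568 − 2 × 5.292 × 15.694 = 93.463 m²/s².
v = √93.463 = 9.668 m/s.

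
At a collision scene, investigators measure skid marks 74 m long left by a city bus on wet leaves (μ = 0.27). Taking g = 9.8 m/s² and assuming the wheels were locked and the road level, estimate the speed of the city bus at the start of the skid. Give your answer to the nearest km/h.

Deceleration a = μg = 0.27 × 9.8 = 2.646 m/s².
v = √(2a·d) = √(2 × 2.646 × 74) = √391.608 = 19.7891 m/s.
= 19.7891 × 3.6 = 71.241 km/h.

Initial speed ≈ 71 km/h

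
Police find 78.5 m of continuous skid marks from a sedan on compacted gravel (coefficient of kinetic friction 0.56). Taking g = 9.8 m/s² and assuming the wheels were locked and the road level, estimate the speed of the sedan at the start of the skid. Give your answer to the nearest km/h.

Deceleration a = μg = 0.56 × 9.8 = 5.488 m/s².
v = √(2a·d) = √(2 × 5.488 × 78.5) = √861.616 = 29.3533 m/s.
= 29.3533 × 3.6 = 105.672 km/h.

Initial speed ≈ 106 km/h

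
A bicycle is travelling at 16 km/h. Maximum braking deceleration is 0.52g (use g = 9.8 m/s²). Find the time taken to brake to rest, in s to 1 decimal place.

Braking time ≈ 0.9 s

16 km/h ÷ 3.6 = 4.4444 m/s.
a = 0.52 × 9.8 = 5.096 m/s².
Braking time = v/a = 4.4444 / 5.096 = 0.872 s.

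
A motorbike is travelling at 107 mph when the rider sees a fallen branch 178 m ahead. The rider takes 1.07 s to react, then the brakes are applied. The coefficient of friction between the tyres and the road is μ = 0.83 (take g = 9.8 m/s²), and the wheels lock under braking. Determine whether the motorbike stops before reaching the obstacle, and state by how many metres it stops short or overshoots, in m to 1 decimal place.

No — it overshoots by 13.8 m

107 mph × 0.44704 = 47.8333 m/s.
a = μg = 0.83 × 9.8 = 8.134 m/s².
Reaction distance = 47.8333 × 1.07 = 51.182 m.
Braking distance = v²/(2a) = 2288.025 / 16.268 = 140.646 m.
Total stopping distance = 51.182 + 140.646 = 191.828 m, vs 178 m available — it cannot stop in time and overshoots by 191.828 − 178 = 13.828 m.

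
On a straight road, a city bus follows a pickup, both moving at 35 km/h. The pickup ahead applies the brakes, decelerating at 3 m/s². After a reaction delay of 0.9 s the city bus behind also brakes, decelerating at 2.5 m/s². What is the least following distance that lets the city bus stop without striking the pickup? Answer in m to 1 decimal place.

35 km/h ÷ 3.6 = 9.7222 m/s.
Leader travels v²/(2a_L) = 94.521 / 6.000 = 15.754 m before stopping.
Follower covers v·t_r = 9.7222 × 0.9 = 8.750 m while reacting, then v²/(2a_F) = 94.521 / 5.000 = 18.904 m while braking, for a total of 8.750 + 18.904 = 27.654 m.
Since a_F ≤ a_L and the follower starts braking later, the follower is never slower than the leader, so the closest approach is when both have stopped.
Minimum gap = 27.654 − 15.754 = 11.900 m.

Minimum gap ≈ 11.9 m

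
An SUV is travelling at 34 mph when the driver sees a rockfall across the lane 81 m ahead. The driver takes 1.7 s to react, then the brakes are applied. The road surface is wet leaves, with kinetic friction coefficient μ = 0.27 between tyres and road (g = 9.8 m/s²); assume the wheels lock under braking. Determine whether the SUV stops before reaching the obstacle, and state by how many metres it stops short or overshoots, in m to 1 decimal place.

34 mph × 0.44704 = 15.1994 m/s.
a = μg = 0.27 × 9.8 = 2.646 m/s².
Reaction distance = 15.1994 × 1.7 = 25.839 m.
Braking distance = v²/(2a) = 231.022 / 5.292 = 43.655 m.
Total stopping distance = 25.839 + 43.655 = 69.494 m, vs 81 m available — it stops with 81 − 69.494 = 11.506 m to spare.

Yes — it stops 11.5 m short of the obstacle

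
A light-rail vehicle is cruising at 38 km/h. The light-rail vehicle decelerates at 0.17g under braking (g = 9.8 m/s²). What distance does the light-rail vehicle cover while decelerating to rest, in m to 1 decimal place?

Braking distance ≈ 33.4 m

38 km/h ÷ 3.6 = 10.5556 m/s.
a = 0.17 × 9.8 = 1.666 m/s².
Braking distance = v²/(2a) = 10.5556² / (2 × 1.666) = 111.421 / 3.332 = 33.440 m.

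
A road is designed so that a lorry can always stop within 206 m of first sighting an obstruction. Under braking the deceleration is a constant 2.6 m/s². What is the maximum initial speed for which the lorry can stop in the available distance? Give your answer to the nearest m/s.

v²/(2a) = d ⇒ v = √(2 × 2.600 × 206) = √1071.20 = 32.7292 m/s.

Maximum speed ≈ 33 m/s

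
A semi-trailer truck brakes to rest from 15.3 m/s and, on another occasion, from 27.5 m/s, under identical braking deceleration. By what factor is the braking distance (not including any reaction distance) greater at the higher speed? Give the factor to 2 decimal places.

Braking distance d = v²/(2a), so with a fixed, d ∝ v².
Factor = (27.5/15.3)² = 1.7974² = 3.2306.

Factor ≈ 3.23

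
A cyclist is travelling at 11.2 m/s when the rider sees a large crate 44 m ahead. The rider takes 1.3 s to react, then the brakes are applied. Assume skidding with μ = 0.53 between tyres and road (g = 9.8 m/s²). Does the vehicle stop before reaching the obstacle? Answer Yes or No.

a = μg = 0.53 × 9.8 = 5.194 m/s².
Reaction distance = 11.2000 × 1.3 = 14.560 m.
Braking distance = v²/(2a) = 125.440 / 10.388 = 12.075 m.
Total stopping distance = 14.560 + 12.075 = 26.635 m, vs 44 m available — it stops with 44 − 26.635 = 17.365 m to spare.

Yes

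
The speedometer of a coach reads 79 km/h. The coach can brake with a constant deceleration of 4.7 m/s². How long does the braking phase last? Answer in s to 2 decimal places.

79 km/h ÷ 3.6 = 21.9444 m/s.
Braking time = v/a = 21.9444 / 4.700 = 4.669 s.

Braking time ≈ 4.67 s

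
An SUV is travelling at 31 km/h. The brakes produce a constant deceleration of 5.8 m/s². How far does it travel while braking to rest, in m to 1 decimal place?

Braking distance ≈ 6.4 m

31 km/h ÷ 3.6 = 8.6111 m/s.
Braking distance = v²/(2a) = 8.6111² / (2 × 5.800) = 74.151 / 11.600 = 6.392 m.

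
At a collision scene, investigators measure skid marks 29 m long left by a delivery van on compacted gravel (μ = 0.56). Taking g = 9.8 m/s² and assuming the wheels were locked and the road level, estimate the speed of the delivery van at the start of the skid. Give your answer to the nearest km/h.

Deceleration a = μg = 0.56 × 9.8 = 5.488 m/s².
v = √(2a·d) = √(2 × 5.488 × 29) = √318.304 = 17.8411 m/s.
= 17.8411 × 3.6 = 64.228 km/h.

Initial speed ≈ 64 km/h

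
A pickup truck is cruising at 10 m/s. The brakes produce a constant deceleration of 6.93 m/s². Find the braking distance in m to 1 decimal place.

Braking distance = v²/(2a) = 10.0000² / (2 × 6.930) = 100.000 / 13.860 = 7.215 m.

Braking distance ≈ 7.2 m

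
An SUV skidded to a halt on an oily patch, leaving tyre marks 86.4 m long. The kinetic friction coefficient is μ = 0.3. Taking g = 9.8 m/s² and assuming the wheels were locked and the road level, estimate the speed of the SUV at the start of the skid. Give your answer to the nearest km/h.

Deceleration a = μg = 0.3 × 9.8 = 2.940 m/s².
v = √(2a·d) = √(2 × 2.940 × 86.4) = √508.032 = 22.5396 m/s.
= 22.5396 × 3.6 = 81.143 km/h.

Initial speed ≈ 81 km/h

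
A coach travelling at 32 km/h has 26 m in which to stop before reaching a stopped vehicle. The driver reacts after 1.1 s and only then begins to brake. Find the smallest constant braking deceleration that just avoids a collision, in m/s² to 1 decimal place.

32 km/h ÷ 3.6 = 8.8889 m/s.
Distance covered during reaction = 8.8889 × 1.1 = 9.778 m.
Distance available for braking: 26 − 9.778 = 16.222 m.
v² = 2a·d ⇒ a = v²/(2d) = 8.8889² / (2 × 16.222) = 79.013 / 32.444 = 2.4354 m/s².

Required deceleration ≈ 2.4 m/s²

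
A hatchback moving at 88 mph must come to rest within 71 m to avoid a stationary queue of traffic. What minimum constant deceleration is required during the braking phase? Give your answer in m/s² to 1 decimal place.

Required deceleration ≈ 10.9 m/s²

88 mph × 0.44704 = 39.3395 m/s.
v² = 2a·d ⇒ a = v²/(2d) = 39.3395² / (2 × 71.000) = 1547.596 / 142.000 = 10.8986 m/s².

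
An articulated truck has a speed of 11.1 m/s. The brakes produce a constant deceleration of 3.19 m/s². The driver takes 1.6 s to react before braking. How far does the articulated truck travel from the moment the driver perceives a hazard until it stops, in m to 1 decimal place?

Total stopping distance ≈ 37.1 m

Reaction distance = v·t_r = 11.1000 × 1.6 = 17.760 m.
Braking distance = v²/(2a) = 11.1000² / (2 × 3.190) = 123.210 / 6.380 = 19.312 m.
Total = 17.760 + 19.312 = 37.072 m.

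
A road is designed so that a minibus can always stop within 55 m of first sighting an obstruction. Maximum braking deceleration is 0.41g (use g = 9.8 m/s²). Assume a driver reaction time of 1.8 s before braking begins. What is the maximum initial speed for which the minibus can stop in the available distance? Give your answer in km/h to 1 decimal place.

Maximum speed ≈ 54.0 km/h

a = 0.41 × 9.8 = 4.018 m/s².
Stopping distance: v·t_r + v²/(2a) = 55 with t_r = 1.8 s and a = 4.018 m/s².
So v² + 14.465 v − 441.98 = 0.
Positive root: v = −a·t_r + √((a·t_r)² + 2a·d) = −7.232 + √(52.302 + 441.98) = 15.0005 m/s.
15.0005 m/s × 3.6 = 54.002 km/h.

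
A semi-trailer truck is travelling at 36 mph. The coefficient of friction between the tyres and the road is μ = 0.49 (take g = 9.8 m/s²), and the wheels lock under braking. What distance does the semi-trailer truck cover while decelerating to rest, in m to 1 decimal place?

36 mph × 0.44704 = 16.0934 m/s.
a = μg = 0.49 × 9.8 = 4.802 m/s².
Braking distance = v²/(2a) = 16.0934² / (2 × 4.802) = 258.998 / 9.604 = 26.968 m.

Braking distance ≈ 27.0 m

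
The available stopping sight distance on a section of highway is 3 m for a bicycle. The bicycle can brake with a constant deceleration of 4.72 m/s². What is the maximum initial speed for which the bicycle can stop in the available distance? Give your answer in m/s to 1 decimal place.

v²/(2a) = d ⇒ v = √(2 × 4.720 × 3) = √28.32 = 5.3217 m/s.

Maximum speed ≈ 5.3 m/s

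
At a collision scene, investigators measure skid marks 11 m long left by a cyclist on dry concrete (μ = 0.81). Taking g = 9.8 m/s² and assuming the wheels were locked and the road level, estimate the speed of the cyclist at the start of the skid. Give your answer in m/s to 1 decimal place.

Deceleration a = μg = 0.81 × 9.8 = 7.938 m/s².
v = √(2a·d) = √(2 × 7.938 × 11) = √174.636 = 13.2150 m/s.

Initial speed ≈ 13.2 m/s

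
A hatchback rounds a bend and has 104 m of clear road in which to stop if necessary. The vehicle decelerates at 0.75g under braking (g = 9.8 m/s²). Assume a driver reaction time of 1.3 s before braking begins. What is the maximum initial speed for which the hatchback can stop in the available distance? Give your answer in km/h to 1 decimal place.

Maximum speed ≈ 110.5 km/h

a = 0.75 × 9.8 = 7.350 m/s².
Stopping distance: v·t_r + v²/(2a) = 104 with t_r = 1.3 s and a = 7.350 m/s².
So v² + 19.110 v − 1528.80 = 0.
Positive root: v = −a·t_r + √((a·t_r)² + 2a·d) = −9.555 + √(91.298 + 1528.80) = 30.6954 m/s.
30.6954 m/s × 3.6 = 110.503 km/h.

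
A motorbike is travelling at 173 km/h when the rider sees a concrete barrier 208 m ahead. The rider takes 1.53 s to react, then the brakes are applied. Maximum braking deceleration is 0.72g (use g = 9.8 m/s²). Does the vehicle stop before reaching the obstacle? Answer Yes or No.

No

173 km/h ÷ 3.6 = 48.0556 m/s.
a = 0.72 × 9.8 = 7.056 m/s².
Reaction distance = 48.0556 × 1.53 = 73.525 m.
Braking distance = v²/(2a) = 2309.341 / 14.112 = 163.644 m.
Total stopping distance = 73.525 + 163.644 = 237.169 m, vs 208 m available — it cannot stop in time and overshoots by 237.169 − 208 = 29.169 m.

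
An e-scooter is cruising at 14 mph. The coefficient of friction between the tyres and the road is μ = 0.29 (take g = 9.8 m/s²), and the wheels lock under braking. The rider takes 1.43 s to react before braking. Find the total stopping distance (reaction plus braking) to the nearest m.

Total stopping distance ≈ 16 m

14 mph × 0.44704 = 6.2586 m/s.
a = μg = 0.29 × 9.8 = 2.842 m/s².
Reaction distance = v·t_r = 6.2586 × 1.43 = 8.950 m.
Braking distance = v²/(2a) = 6.2586² / (2 × 2.842) = 39.170 / 5.684 = 6.891 m.
Total = 8.950 + 6.891 = 15.841 m.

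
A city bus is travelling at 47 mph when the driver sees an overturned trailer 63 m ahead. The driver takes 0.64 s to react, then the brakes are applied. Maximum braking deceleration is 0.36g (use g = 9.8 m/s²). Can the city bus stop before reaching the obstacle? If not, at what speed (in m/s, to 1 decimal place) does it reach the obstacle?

No — it strikes the obstacle at 9.6 m/s

47 mph × 0.44704 = 21.0109 m/s.
a = 0.36 × 9.8 = 3.528 m/s².
Reaction distance = 21.0109 × 0.64 = 13.447 m.
Braking distance needed to stop: v²/(2a) = 441.458 / 7.056 = 62.565 m, so total needed = 13.447 + 62.565 = 76.012 m > 63 m — it cannot stop.
Distance remaining when braking begins: 63 − 13.447 = 49.553 m.
v² = v₀² − 2a·d = 441.458 − 2 × 3.528 × 49.553 = 91.812 m²/s².
v = √91.812 = 9.582 m/s.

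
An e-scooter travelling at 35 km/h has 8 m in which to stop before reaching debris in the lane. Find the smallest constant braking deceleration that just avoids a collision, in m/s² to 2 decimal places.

35 km/h ÷ 3.6 = 9.7222 m/s.
v² = 2a·d ⇒ a = v²/(2d) = 9.7222² / (2 × 8.000) = 94.521 / 16.000 = 5.9076 m/s².

Required deceleration ≈ 5.91 m/s²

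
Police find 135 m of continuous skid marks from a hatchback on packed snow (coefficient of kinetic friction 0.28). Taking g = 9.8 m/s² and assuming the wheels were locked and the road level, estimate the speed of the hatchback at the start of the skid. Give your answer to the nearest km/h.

Initial speed ≈ 98 km/h

Deceleration a = μg = 0.28 × 9.8 = 2.744 m/s².
v = √(2a·d) = √(2 × 2.744 × 135) = √740.880 = 27.2191 m/s.
= 27.2191 × 3.6 = 97.989 km/h.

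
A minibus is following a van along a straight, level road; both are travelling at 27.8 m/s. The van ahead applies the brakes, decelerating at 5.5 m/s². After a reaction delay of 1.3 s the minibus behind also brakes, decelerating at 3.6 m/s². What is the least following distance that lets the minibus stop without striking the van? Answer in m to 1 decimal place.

Minimum gap ≈ 73.2 m

Leader travels v²/(2a_L) = 772.840 / 11.000 = 70.258 m before stopping.
Follower covers v·t_r = 27.8000 × 1.3 = 36.140 m while reacting, then v²/(2a_F) = 772.840 / 7.200 = 107.339 m while braking, for a total of 36.140 + 107.339 = 143.479 m.
Since a_F ≤ a_L and the follower starts braking later, the follower is never slower than the leader, so the closest approach is when both have stopped.
Minimum gap = 143.479 − 70.258 = 73.221 m.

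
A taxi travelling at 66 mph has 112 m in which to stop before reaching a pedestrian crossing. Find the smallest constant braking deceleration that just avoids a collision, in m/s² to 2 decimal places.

66 mph × 0.44704 = 29.5046 m/s.
v² = 2a·d ⇒ a = v²/(2d) = 29.5046² / (2 × 112.000) = 870.521 / 224.000 = 3.8863 m/s².

Required deceleration ≈ 3.89 m/s²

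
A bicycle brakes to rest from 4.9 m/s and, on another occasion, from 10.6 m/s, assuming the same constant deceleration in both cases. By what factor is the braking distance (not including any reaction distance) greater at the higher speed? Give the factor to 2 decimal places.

Factor ≈ 4.68

Braking distance d = v²/(2a), so with a fixed, d ∝ v².
Factor = (10.6/4.9)² = 2.1633² = 4.6799.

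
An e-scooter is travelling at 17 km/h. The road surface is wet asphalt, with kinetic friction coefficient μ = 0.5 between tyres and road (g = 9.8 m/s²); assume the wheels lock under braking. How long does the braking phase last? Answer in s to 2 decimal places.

17 km/h ÷ 3.6 = 4.7222 m/s.
a = μg = 0.5 × 9.8 = 4.900 m/s².
Braking time = v/a = 4.7222 / 4.900 = 0.964 s.

Braking time ≈ 0.96 s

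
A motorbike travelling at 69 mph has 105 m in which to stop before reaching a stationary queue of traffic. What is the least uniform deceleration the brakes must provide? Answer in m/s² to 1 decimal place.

69 mph × 0.44704 = 30.8458 m/s.
v² = 2a·d ⇒ a = v²/(2d) = 30.8458² / (2 × 105.000) = 951.463 / 210.000 = 4.5308 m/s².

Required deceleration ≈ 4.5 m/s²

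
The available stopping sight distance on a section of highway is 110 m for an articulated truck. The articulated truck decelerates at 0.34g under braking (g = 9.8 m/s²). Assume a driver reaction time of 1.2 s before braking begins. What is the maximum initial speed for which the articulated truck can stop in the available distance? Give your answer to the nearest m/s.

Maximum speed ≈ 23 m/s

a = 0.34 × 9.8 = 3.332 m/s².
Stopping distance: v·t_r + v²/(2a) = 110 with t_r = 1.2 s and a = 3.332 m/s².
So v² + 7.997 v − 733.04 = 0.
Positive root: v = −a·t_r + √((a·t_r)² + 2a·d) = −3.998 + √(15.984 + 733.04) = 23.3703 m/s.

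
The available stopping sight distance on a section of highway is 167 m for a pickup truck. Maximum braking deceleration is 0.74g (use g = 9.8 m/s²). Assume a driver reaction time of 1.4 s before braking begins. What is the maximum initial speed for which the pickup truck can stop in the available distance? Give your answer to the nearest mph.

a = 0.74 × 9.8 = 7.252 m/s².
Stopping distance: v·t_r + v²/(2a) = 167 with t_r = 1.4 s and a = 7.252 m/s².
So v² + 20.306 v − 2422.17 = 0.
Positive root: v = −a·t_r + √((a·t_r)² + 2a·d) = −10.153 + √(103.083 + 2422.17) = 40.0989 m/s.
40.0989 m/s ÷ 0.44704 = 89.699 mph.

Maximum speed ≈ 90 mph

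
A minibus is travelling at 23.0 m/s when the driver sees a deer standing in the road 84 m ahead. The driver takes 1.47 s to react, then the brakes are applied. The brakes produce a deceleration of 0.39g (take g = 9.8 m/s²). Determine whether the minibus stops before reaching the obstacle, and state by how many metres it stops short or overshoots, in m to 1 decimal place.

No — it overshoots by 19.0 m

a = 0.39 × 9.8 = 3.822 m/s².
Reaction distance = 23.0000 × 1.47 = 33.810 m.
Braking distance = v²/(2a) = 529.000 / 7.644 = 69.205 m.
Total stopping distance = 33.810 + 69.205 = 103.015 m, vs 84 m available — it cannot stop in time and overshoots by 103.015 − 84 = 19.015 m.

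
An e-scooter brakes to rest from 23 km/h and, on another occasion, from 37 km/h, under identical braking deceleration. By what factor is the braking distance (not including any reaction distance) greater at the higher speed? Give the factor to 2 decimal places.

Factor ≈ 2.59

Braking distance d = v²/(2a), so with a fixed, d ∝ v².
Factor = (37/23)² = 1.6087² = 2.5879.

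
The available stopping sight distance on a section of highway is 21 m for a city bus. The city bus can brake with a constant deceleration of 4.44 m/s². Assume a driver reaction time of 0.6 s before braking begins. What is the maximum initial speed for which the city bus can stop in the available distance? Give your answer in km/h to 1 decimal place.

Stopping distance: v·t_r + v²/(2a) = 21 with t_r = 0.6 s and a = 4.440 m/s².
So v² + 5.328 v − 186.48 = 0.
Positive root: v = −a·t_r + √((a·t_r)² + 2a·d) = −2.664 + √(7.097 + 186.48) = 11.2492 m/s.
11.2492 m/s × 3.6 = 40.497 km/h.

Maximum speed ≈ 40.5 km/h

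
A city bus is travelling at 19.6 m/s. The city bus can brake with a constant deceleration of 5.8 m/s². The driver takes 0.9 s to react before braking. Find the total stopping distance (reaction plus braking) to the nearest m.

Total stopping distance ≈ 51 m

Reaction distance = v·t_r = 19.6000 × 0.9 = 17.640 m.
Braking distance = v²/(2a) = 19.6000² / (2 × 5.800) = 384.160 / 11.600 = 33.117 m.
Total = 17.640 + 33.117 = 50.757 m.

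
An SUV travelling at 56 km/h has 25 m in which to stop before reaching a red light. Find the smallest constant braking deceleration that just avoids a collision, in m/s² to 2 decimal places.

Required deceleration ≈ 4.84 m/s²

56 km/h ÷ 3.6 = 15.5556 m/s.
v² = 2a·d ⇒ a = v²/(2d) = 15.5556² / (2 × 25.000) = 241.977 / 50.000 = 4.8395 m/s².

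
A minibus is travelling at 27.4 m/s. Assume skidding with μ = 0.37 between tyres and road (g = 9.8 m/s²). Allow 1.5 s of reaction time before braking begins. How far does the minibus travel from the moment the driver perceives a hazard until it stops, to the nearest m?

Total stopping distance ≈ 145 m

a = μg = 0.37 × 9.8 = 3.626 m/s².
Reaction distance = v·t_r = 27.4000 × 1.5 = 41.100 m.
Braking distance = v²/(2a) = 27.4000² / (2 × 3.626) = 750.760 / 7.252 = 103.525 m.
Total = 41.100 + 103.525 = 144.625 m.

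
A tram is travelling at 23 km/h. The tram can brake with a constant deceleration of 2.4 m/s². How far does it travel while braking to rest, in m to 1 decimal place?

23 km/h ÷ 3.6 = 6.3889 m/s.
Braking distance = v²/(2a) = 6.3889² / (2 × 2.400) = 40.818 / 4.800 = 8.504 m.

Braking distance ≈ 8.5 m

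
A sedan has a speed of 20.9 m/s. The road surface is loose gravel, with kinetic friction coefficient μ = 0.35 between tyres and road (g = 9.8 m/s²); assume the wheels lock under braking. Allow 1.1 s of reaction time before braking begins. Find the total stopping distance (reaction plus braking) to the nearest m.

Total stopping distance ≈ 87 m

a = μg = 0.35 × 9.8 = 3.430 m/s².
Reaction distance = v·t_r = 20.9000 × 1.1 = 22.990 m.
Braking distance = v²/(2a) = 20.9000² / (2 × 3.430) = 436.810 / 6.860 = 63.675 m.
Total = 22.990 + 63.675 = 86.665 m.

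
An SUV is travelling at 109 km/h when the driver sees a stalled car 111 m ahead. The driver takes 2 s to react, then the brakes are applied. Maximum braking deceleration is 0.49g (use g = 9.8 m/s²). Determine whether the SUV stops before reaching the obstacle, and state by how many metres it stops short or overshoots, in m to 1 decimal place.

No — it overshoots by 45.0 m

109 km/h ÷ 3.6 = 30.2778 m/s.
a = 0.49 × 9.8 = 4.802 m/s².
Reaction distance = 30.2778 × 2 = 60.556 m.
Braking distance = v²/(2a) = 916.745 / 9.604 = 95.454 m.
Total stopping distance = 60.556 + 95.454 = 156.010 m, vs 111 m available — it cannot stop in time and overshoots by 156.010 − 111 = 45.010 m.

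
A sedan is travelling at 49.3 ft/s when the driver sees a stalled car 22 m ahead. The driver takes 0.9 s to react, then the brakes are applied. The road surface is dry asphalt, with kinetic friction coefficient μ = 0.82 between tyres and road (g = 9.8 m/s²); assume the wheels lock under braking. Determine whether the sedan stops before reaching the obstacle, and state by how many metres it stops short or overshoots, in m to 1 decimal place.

49.3 ft/s × 0.3048 = 15.0266 m/s.
a = μg = 0.82 × 9.8 = 8.036 m/s².
Reaction distance = 15.0266 × 0.9 = 13.524 m.
Braking distance = v²/(2a) = 225.799 / 16.072 = 14.049 m.
Total stopping distance = 13.524 + 14.049 = 27.573 m, vs 22 m available — it cannot stop in time and overshoots by 27.573 − 22 = 5.573 m.

No — it overshoots by 5.6 m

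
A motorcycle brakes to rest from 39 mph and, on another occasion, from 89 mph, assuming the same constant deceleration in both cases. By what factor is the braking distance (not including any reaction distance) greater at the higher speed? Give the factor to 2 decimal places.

Braking distance d = v²/(2a), so with a fixed, d ∝ v².
Factor = (89/39)² = 2.2821² = 5.2080.

Factor ≈ 5.21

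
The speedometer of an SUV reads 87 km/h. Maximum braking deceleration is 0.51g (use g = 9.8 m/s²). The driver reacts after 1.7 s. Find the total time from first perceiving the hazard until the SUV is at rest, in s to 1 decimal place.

Total time ≈ 6.5 s

87 km/h ÷ 3.6 = 24.1667 m/s.
a = 0.51 × 9.8 = 4.998 m/s².
Braking time = v/a = 24.1667 / 4.998 = 4.835 s.
Total = 1.7 + 4.835 = 6.535 s.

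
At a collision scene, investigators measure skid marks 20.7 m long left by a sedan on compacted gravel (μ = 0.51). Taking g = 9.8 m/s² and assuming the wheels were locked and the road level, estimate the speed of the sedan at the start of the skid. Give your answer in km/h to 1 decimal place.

Deceleration a = μg = 0.51 × 9.8 = 4.998 m/s².
v = √(2a·d) = √(2 × 4.998 × 20.7) = √206.917 = 14.3846 m/s.
= 14.3846 × 3.6 = 51.785 km/h.

Initial speed ≈ 51.8 km/h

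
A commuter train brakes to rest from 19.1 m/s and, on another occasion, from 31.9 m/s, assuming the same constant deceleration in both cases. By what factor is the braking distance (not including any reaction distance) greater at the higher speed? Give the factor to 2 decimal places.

Factor ≈ 2.79

Braking distance d = v²/(2a), so with a fixed, d ∝ v².
Factor = (31.9/19.1)² = 1.6702² = 2.7896.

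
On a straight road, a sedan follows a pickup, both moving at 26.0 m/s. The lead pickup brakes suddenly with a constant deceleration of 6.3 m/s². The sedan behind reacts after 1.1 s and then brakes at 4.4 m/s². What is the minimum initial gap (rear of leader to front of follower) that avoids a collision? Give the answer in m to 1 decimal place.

Minimum gap ≈ 51.8 m

Leader travels v²/(2a_L) = 676.000 / 12.600 = 53.651 m before stopping.
Follower covers v·t_r = 26.0000 × 1.1 = 28.600 m while reacting, then v²/(2a_F) = 676.000 / 8.800 = 76.818 m while braking, for a total of 28.600 + 76.818 = 105.418 m.
Since a_F ≤ a_L and the follower starts braking later, the follower is never slower than the leader, so the closest approach is when both have stopped.
Minimum gap = 105.418 − 53.651 = 51.767 m.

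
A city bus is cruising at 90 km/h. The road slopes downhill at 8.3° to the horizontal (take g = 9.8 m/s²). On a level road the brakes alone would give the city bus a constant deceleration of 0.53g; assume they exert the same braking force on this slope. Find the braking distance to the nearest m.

90 km/h ÷ 3.6 = 25.0000 m/s.
a = 0.53 × 9.8 = 5.194 m/s².
Gravity along the downhill slope reduces the braking deceleration: a_eff = 5.194 − 9.8·sin 8.3° = 5.194 − 1.415 = 3.779 m/s².
Braking distance = v²/(2a) = 25.0000² / (2 × 3.779) = 625.000 / 7.558 = 82.694 m.

Braking distance ≈ 83 m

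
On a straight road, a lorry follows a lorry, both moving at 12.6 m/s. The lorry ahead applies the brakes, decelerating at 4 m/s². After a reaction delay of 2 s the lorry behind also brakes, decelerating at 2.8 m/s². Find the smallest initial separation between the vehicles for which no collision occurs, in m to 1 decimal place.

Minimum gap ≈ 33.7 m

Leader travels v²/(2a_L) = 158.760 / 8.000 = 19.845 m before stopping.
Follower covers v·t_r = 12.6000 × 2 = 25.200 m while reacting, then v²/(2a_F) = 158.760 / 5.600 = 28.350 m while braking, for a total of 25.200 + 28.350 = 53.550 m.
Since a_F ≤ a_L and the follower starts braking later, the follower is never slower than the leader, so the closest approach is when both have stopped.
Minimum gap = 53.550 − 19.845 = 33.705 m.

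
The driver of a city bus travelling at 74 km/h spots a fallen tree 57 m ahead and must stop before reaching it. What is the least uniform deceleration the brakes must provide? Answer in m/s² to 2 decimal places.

Required deceleration ≈ 3.71 m/s²

74 km/h ÷ 3.6 = 20.5556 m/s.
v² = 2a·d ⇒ a = v²/(2d) = 20.5556² / (2 × 57.000) = 422.533 / 114.000 = 3.7064 m/s².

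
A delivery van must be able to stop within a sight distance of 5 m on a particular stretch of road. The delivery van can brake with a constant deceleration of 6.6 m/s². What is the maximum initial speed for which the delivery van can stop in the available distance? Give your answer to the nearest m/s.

v²/(2a) = d ⇒ v = √(2 × 6.600 × 5) = √66.00 = 8.1240 m/s.

Maximum speed ≈ 8 m/s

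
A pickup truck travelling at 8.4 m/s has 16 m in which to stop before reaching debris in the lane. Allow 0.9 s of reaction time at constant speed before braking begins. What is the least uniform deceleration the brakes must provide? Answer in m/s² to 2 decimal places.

Required deceleration ≈ 4.18 m/s²

Distance covered during reaction = 8.4000 × 0.9 = 7.560 m.
Distance available for braking: 16 − 7.560 = 8.440 m.
v² = 2a·d ⇒ a = v²/(2d) = 8.4000² / (2 × 8.440) = 70.560 / 16.880 = 4.1801 m/s².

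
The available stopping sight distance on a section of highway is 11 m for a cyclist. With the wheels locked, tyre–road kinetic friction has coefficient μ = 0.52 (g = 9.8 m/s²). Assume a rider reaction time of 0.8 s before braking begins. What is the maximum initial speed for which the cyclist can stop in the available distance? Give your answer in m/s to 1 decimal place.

a = μg = 0.52 × 9.8 = 5.096 m/s².
Stopping distance: v·t_r + v²/(2a) = 11 with t_r = 0.8 s and a = 5.096 m/s².
So v² + 8.154 v − 112.11 = 0.
Positive root: v = −a·t_r + √((a·t_r)² + 2a·d) = −4.077 + √(16.622 + 112.11) = 7.2690 m/s.

Maximum speed ≈ 7.3 m/s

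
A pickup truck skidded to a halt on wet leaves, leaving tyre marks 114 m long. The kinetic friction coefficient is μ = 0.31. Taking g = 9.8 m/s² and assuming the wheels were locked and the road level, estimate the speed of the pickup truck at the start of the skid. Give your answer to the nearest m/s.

Initial speed ≈ 26 m/s

Deceleration a = μg = 0.31 × 9.8 = 3.038 m/s².
v = √(2a·d) = √(2 × 3.038 × 114) = √692.664 = 26.3185 m/s.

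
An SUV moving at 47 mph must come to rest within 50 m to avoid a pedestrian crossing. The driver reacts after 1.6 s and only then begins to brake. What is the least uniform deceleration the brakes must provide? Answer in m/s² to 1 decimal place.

47 mph × 0.44704 = 21.0109 m/s.
Distance covered during reaction = 21.0109 × 1.6 = 33.617 m.
Distance available for braking: 50 − 33.617 = 16.383 m.
v² = 2a·d ⇒ a = v²/(2d) = 21.0109² / (2 × 16.383) = 441.458 / 32.766 = 13.4731 m/s².

Required deceleration ≈ 13.5 m/s²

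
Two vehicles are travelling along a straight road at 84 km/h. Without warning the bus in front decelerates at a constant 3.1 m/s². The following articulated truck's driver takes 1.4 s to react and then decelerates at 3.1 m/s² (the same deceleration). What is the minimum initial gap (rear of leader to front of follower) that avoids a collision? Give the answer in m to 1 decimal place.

84 km/h ÷ 3.6 = 23.3333 m/s.
Leader travels v²/(2a_L) = 544.443 / 6.200 = 87.813 m before stopping.
Follower covers v·t_r = 23.3333 × 1.4 = 32.667 m while reacting, then v²/(2a_F) = 544.443 / 6.200 = 87.813 m while braking, for a total of 32.667 + 87.813 = 120.480 m.
Since a_F ≤ a_L and the follower starts braking later, the follower is never slower than the leader, so the closest approach is when both have stopped.
Minimum gap = 120.480 − 87.813 = 32.667 m.

Minimum gap ≈ 32.7 m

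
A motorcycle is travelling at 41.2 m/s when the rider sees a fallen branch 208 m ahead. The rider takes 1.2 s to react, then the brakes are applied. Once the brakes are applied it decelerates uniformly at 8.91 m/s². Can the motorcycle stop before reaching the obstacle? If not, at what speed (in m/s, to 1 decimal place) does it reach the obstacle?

Reaction distance = 41.2000 × 1.2 = 49.440 m.
Braking distance = v²/(2a) = 1697.440 / 17.820 = 95.255 m.
Total stopping distance = 49.440 + 95.255 = 144.695 m, vs 208 m available — it stops with 208 − 144.695 = 63.305 m to spare.

Yes — it stops about 63.3 m short of the obstacle, so it never reaches it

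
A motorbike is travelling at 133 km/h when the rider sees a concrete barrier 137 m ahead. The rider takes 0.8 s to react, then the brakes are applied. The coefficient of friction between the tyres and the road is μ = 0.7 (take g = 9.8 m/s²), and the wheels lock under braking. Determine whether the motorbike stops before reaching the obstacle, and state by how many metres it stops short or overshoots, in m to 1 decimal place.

Yes — it stops 8.0 m short of the obstacle

133 km/h ÷ 3.6 = 36.9444 m/s.
a = μg = 0.7 × 9.8 = 6.860 m/s².
Reaction distance = 36.9444 × 0.8 = 29.556 m.
Braking distance = v²/(2a) = 1364.889 / 13.720 = 99.482 m.
Total stopping distance = 29.556 + 99.482 = 129.038 m, vs 137 m available — it stops with 137 − 129.038 = 7.962 m to spare.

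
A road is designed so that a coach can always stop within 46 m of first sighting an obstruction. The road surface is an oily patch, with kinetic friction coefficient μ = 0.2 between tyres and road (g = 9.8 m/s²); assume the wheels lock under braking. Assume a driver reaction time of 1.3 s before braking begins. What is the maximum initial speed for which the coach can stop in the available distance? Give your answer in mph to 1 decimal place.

a = μg = 0.2 × 9.8 = 1.960 m/s².
Stopping distance: v·t_r + v²/(2a) = 46 with t_r = 1.3 s and a = 1.960 m/s².
So v² + 5.096 v − 180.32 = 0.
Positive root: v = −a·t_r + √((a·t_r)² + 2a·d) = −2.548 + √(6.492 + 180.32) = 11.1199 m/s.
11.1199 m/s ÷ 0.44704 = 24.875 mph.

Maximum speed ≈ 24.9 mph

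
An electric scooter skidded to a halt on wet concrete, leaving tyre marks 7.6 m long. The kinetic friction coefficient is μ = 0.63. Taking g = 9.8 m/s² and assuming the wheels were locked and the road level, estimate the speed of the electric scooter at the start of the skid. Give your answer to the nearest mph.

Deceleration a = μg = 0.63 × 9.8 = 6.174 m/s².
v = √(2a·d) = √(2 × 6.174 × 7.6) = √93.845 = 9.6874 m/s.
= 9.6874 ÷ 0.44704 = 21.670 mph.

Initial speed ≈ 22 mph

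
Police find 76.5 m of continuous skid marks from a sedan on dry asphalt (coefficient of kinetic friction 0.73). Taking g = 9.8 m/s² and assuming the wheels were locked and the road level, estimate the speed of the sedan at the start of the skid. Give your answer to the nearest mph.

Deceleration a = μg = 0.73 × 9.8 = 7.154 m/s².
v = √(2a·d) = √(2 × 7.154 × 76.5) = √1094.562 = 33.0842 m/s.
= 33.0842 ÷ 0.44704 = 74.007 mph.

Initial speed ≈ 74 mph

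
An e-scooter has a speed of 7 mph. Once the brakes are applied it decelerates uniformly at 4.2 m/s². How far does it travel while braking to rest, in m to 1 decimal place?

Braking distance ≈ 1.2 m

7 mph × 0.44704 = 3.1293 m/s.
Braking distance = v²/(2a) = 3.1293² / (2 × 4.200) = 9.793 / 8.400 = 1.166 m.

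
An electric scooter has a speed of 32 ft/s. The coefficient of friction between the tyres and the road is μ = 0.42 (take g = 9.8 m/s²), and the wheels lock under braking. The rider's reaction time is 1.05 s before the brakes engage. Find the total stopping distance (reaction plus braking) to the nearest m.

32 ft/s × 0.3048 = 9.7536 m/s.
a = μg = 0.42 × 9.8 = 4.116 m/s².
Reaction distance = v·t_r = 9.7536 × 1.05 = 10.241 m.
Braking distance = v²/(2a) = 9.7536² / (2 × 4.116) = 95.133 / 8.232 = 11.556 m.
Total = 10.241 + 11.556 = 21.797 m.

Total stopping distance ≈ 22 m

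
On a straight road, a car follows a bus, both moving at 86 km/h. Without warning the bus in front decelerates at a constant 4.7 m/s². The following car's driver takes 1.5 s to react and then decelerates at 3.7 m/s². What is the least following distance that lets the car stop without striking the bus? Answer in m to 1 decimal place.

Minimum gap ≈ 52.2 m

86 km/h ÷ 3.6 = 23.8889 m/s.
Leader travels v²/(2a_L) = 570.680 / 9.400 = 60.711 m before stopping.
Follower covers v·t_r = 23.8889 × 1.5 = 35.833 m while reacting, then v²/(2a_F) = 570.680 / 7.400 = 77.119 m while braking, for a total of 35.833 + 77.119 = 112.952 m.
Since a_F ≤ a_L and the follower starts braking later, the follower is never slower than the leader, so the closest approach is when both have stopped.
Minimum gap = 112.952 − 60.711 = 52.241 m.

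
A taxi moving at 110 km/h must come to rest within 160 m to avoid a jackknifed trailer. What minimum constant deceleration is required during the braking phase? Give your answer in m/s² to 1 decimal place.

110 km/h ÷ 3.6 = 30.5556 m/s.
v² = 2a·d ⇒ a = v²/(2d) = 30.5556² / (2 × 160.000) = 933.645 / 320.000 = 2.9176 m/s².

Required deceleration ≈ 2.9 m/s²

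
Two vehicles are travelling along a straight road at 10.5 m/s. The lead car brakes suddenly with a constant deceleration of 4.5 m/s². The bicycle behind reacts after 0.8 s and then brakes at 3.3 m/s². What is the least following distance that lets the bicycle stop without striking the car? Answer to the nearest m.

Leader travels v²/(2a_L) = 110.250 / 9.000 = 12.250 m before stopping.
Follower covers v·t_r = 10.5000 × 0.8 = 8.400 m while reacting, then v²/(2a_F) = 110.250 / 6.600 = 16.705 m while braking, for a total of 8.400 + 16.705 = 25.105 m.
Since a_F ≤ a_L and the follower starts braking later, the follower is never slower than the leader, so the closest approach is when both have stopped.
Minimum gap = 25.105 − 12.250 = 12.855 m.

Minimum gap ≈ 13 m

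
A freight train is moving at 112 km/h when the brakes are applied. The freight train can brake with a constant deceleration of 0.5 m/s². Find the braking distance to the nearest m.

112 km/h ÷ 3.6 = 31.1111 m/s.
Braking distance = v²/(2a) = 31.1111² / (2 × 0.500) = 967.901 / 1.000 = 967.901 m.

Braking distance ≈ 968 m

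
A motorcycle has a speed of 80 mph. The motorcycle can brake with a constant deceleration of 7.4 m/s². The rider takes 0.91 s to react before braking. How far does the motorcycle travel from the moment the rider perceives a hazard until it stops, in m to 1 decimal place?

Total stopping distance ≈ 119.0 m

80 mph × 0.44704 = 35.7632 m/s.
Reaction distance = v·t_r = 35.7632 × 0.91 = 32.545 m.
Braking distance = v²/(2a) = 35.7632² / (2 × 7.400) = 1279.006 / 14.800 = 86.419 m.
Total = 32.545 + 86.419 = 118.964 m.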